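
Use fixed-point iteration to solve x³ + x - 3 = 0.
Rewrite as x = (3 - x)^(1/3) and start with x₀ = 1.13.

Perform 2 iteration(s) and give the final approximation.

Equation: x³ + x - 3 = 0
Fixed-point form: x = (3 - x)^(1/3)
x₀ = 1.13

x_1 = g(1.130000) = 1.232009
x_2 = g(1.232009) = 1.209187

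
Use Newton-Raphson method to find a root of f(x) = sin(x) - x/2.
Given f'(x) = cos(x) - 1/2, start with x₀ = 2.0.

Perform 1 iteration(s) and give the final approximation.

f(x) = sin(x) - x/2
f'(x) = cos(x) - 1/2
x₀ = 2.0

Newton-Raphson formula: x_{n+1} = x_n - f(x_n)/f'(x_n)

Iteration 1:
  f(2.000000) = -0.090703
  f'(2.000000) = -0.916147
  x_1 = 2.000000 - (-0.090703)/(-0.916147) = 1.900996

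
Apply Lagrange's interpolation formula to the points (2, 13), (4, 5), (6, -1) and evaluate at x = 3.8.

Lagrange interpolation formula:
P(x) = Σ yᵢ × Lᵢ(x)
where Lᵢ(x) = Π_{j≠i} (x - xⱼ)/(xᵢ - xⱼ)

L_0(3.8) = (3.8 - 4)/(2 - 4) × (3.8 - 6)/(2 - 6) = 0.055000
L_1(3.8) = (3.8 - 2)/(4 - 2) × (3.8 - 6)/(4 - 6) = 0.990000
L_2(3.8) = (3.8 - 2)/(6 - 2) × (3.8 - 4)/(6 - 4) = -0.045000

P(3.8) = 13×L_0(3.8) + 5×L_1(3.8) + (-1)×L_2(3.8)
P(3.8) = 5.710000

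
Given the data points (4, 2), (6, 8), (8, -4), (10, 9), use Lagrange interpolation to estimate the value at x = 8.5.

Lagrange interpolation formula:
P(x) = Σ yᵢ × Lᵢ(x)
where Lᵢ(x) = Π_{j≠i} (x - xⱼ)/(xᵢ - xⱼ)

L_0(8.5) = (8.5 - 6)/(4 - 6) × (8.5 - 8)/(4 - 8) × (8.5 - 10)/(4 - 10) = 0.039062
L_1(8.5) = (8.5 - 4)/(6 - 4) × (8.5 - 8)/(6 - 8) × (8.5 - 10)/(6 - 10) = -0.210938
L_2(8.5) = (8.5 - 4)/(8 - 4) × (8.5 - 6)/(8 - 6) × (8.5 - 10)/(8 - 10) = 1.054688
L_3(8.5) = (8.5 - 4)/(10 - 4) × (8.5 - 6)/(10 - 6) × (8.5 - 8)/(10 - 8) = 0.117188

P(8.5) = 2×L_0(8.5) + 8×L_1(8.5) + (-4)×L_2(8.5) + 9×L_3(8.5)
P(8.5) = -4.773438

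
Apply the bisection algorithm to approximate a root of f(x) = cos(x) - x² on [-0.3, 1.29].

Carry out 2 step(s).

f(x) = cos(x) - x²
Initial interval: [-0.3, 1.29]

Iteration 1:
  c_1 = (-0.300000 + 1.290000)/2 = 0.495000
  f(c_1) = f(0.495000) = 0.634944
  f(a) × f(c) ≥ 0, new interval: [0.495000, 1.290000]
Iteration 2:
  c_2 = (0.495000 + 1.290000)/2 = 0.892500
  f(c_2) = f(0.892500) = -0.169089
  f(a) × f(c) < 0, new interval: [0.495000, 0.892500]

After 2 iteration(s), the approximation is c_2 = 0.892500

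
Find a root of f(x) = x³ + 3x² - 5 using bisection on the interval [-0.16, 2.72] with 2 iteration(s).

f(x) = x³ + 3x² - 5
Initial interval: [-0.16, 2.72]

Iteration 1:
  c_1 = (-0.160000 + 2.720000)/2 = 1.280000
  f(c_1) = f(1.280000) = 2.012352
  f(a) × f(c) < 0, new interval: [-0.160000, 1.280000]
Iteration 2:
  c_2 = (-0.160000 + 1.280000)/2 = 0.560000
  f(c_2) = f(0.560000) = -3.883584
  f(a) × f(c) ≥ 0, new interval: [0.560000, 1.280000]

After 2 iteration(s), the approximation is c_2 = 0.560000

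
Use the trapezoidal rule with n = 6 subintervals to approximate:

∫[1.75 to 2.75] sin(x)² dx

f(x) = sin(x)²
a = 1.75, b = 2.75, n = 6
h = (b - a)/n = 0.166667

Trapezoidal rule: (h/2)[f(x₀) + 2f(x₁) + 2f(x₂) + ... + f(xₙ)]

x_0 = 1.7500, f(x_0) = 0.968228, coefficient = 1
x_1 = 1.9167, f(x_1) = 0.885068, coefficient = 2
x_2 = 2.0833, f(x_2) = 0.759518, coefficient = 2
x_3 = 2.2500, f(x_3) = 0.605398, coefficient = 2
x_4 = 2.4167, f(x_4) = 0.439675, coefficient = 2
x_5 = 2.5833, f(x_5) = 0.280593, coefficient = 2
x_6 = 2.7500, f(x_6) = 0.145665, coefficient = 1

I ≈ (0.166667/2) × 7.054399 = 0.587867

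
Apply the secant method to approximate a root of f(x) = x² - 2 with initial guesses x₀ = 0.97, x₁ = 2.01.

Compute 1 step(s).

f(x) = x² - 2
x₀ = 0.97, x₁ = 2.01

Secant formula: x_{n+1} = x_n - f(x_n)(x_n - x_{n-1})/(f(x_n) - f(x_{n-1}))

Iteration 1:
  f(0.970000) = -1.059100
  f(2.010000) = 2.040100
  x_2 = 2.010000 - 2.040100×(2.010000 - 0.970000)/(2.040100 - (-1.059100))
       = 1.325403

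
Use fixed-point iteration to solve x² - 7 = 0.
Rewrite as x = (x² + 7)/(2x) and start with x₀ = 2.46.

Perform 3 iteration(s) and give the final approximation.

Equation: x² - 7 = 0
Fixed-point form: x = (x² + 7)/(2x)
x₀ = 2.46

x_1 = g(2.460000) = 2.652764
x_2 = g(2.652764) = 2.645761
x_3 = g(2.645761) = 2.645751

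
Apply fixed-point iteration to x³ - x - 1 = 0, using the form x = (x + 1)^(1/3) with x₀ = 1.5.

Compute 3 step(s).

Equation: x³ - x - 1 = 0
Fixed-point form: x = (x + 1)^(1/3)
x₀ = 1.5

x_1 = g(1.500000) = 1.357209
x_2 = g(1.357209) = 1.330861
x_3 = g(1.330861) = 1.325884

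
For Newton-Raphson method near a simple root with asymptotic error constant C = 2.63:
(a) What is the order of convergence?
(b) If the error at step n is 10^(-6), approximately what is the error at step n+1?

(a) Newton-Raphson has quadratic (order 2) convergence near simple roots.
    This means |e_{n+1}| ≈ C|e_n|².

(b) With |e_n| = 10^(-6) and C = 2.63:
    |e_{n+1}| ≈ 2.63 × (10^(-6))² = 2.63 × 10^(-12)

(a) 2 (quadratic); (b) |e_{n+1}| ≈ 2.630e-12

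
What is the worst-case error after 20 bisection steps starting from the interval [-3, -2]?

Bisection error bound: |error| ≤ (b-a)/2^n
|error| ≤ (-2 - (-3))/2^20 = 1/2^20
|error| ≤ 0.0000009537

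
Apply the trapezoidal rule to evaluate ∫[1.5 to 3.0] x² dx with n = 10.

f(x) = x²
a = 1.5, b = 3.0, n = 10
h = (b - a)/n = 0.150000

Trapezoidal rule: (h/2)[f(x₀) + 2f(x₁) + 2f(x₂) + ... + f(xₙ)]

x_0 = 1.5000, f(x_0) = 2.250000, coefficient = 1
x_1 = 1.6500, f(x_1) = 2.722500, coefficient = 2
x_2 = 1.8000, f(x_2) = 3.240000, coefficient = 2
x_3 = 1.9500, f(x_3) = 3.802500, coefficient = 2
x_4 = 2.1000, f(x_4) = 4.410000, coefficient = 2
x_5 = 2.2500, f(x_5) = 5.062500, coefficient = 2
x_6 = 2.4000, f(x_6) = 5.760000, coefficient = 2
x_7 = 2.5500, f(x_7) = 6.502500, coefficient = 2
x_8 = 2.7000, f(x_8) = 7.290000, coefficient = 2
x_9 = 2.8500, f(x_9) = 8.122500, coefficient = 2
x_10 = 3.0000, f(x_10) = 9.000000, coefficient = 1

I ≈ (0.150000/2) × 105.075000 = 7.880625
Exact value: 7.875000
Error: 0.005625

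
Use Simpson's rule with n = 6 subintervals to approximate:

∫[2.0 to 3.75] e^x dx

f(x) = e^x
a = 2.0, b = 3.75, n = 6
h = (b - a)/n = 0.291667

Simpson's rule: (h/3)[f(x₀) + 4f(x₁) + 2f(x₂) + ... + f(xₙ)]

x_0 = 2.0000, f(x_0) = 7.389056, coefficient = 1
x_1 = 2.2917, f(x_1) = 9.891410, coefficient = 4
x_2 = 2.5833, f(x_2) = 13.241202, coefficient = 2
x_3 = 2.8750, f(x_3) = 17.725424, coefficient = 4
x_4 = 3.1667, f(x_4) = 23.728258, coefficient = 2
x_5 = 3.4583, f(x_5) = 31.763992, coefficient = 4
x_6 = 3.7500, f(x_6) = 42.521082, coefficient = 1

I ≈ (0.291667/3) × 361.372363 = 35.133424
Exact value: 35.132026
Error: 0.001398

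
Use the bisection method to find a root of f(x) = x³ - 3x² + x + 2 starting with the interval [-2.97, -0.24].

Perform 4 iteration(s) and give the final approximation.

f(x) = x³ - 3x² + x + 2
Initial interval: [-2.97, -0.24]

Iteration 1:
  c_1 = (-2.970000 + (-0.240000))/2 = -1.605000
  f(c_1) = f(-1.605000) = -11.467595
  f(a) × f(c) ≥ 0, new interval: [-1.605000, -0.240000]
Iteration 2:
  c_2 = (-1.605000 + (-0.240000))/2 = -0.922500
  f(c_2) = f(-0.922500) = -2.260572
  f(a) × f(c) ≥ 0, new interval: [-0.922500, -0.240000]
Iteration 3:
  c_3 = (-0.922500 + (-0.240000))/2 = -0.581250
  f(c_3) = f(-0.581250) = 0.208819
  f(a) × f(c) < 0, new interval: [-0.922500, -0.581250]
Iteration 4:
  c_4 = (-0.922500 + (-0.581250))/2 = -0.751875
  f(c_4) = f(-0.751875) = -0.872870
  f(a) × f(c) ≥ 0, new interval: [-0.751875, -0.581250]

After 4 iteration(s), the approximation is c_4 = -0.751875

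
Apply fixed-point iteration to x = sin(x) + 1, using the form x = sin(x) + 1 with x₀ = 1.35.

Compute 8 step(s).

Equation: x = sin(x) + 1
Fixed-point form: x = sin(x) + 1
x₀ = 1.35

x_1 = g(1.350000) = 1.975723
x_2 = g(1.975723) = 1.919131
x_3 = g(1.919131) = 1.939942
x_4 = g(1.939942) = 1.932636
x_5 = g(1.932636) = 1.935247
x_6 = g(1.935247) = 1.934320
x_7 = g(1.934320) = 1.934650
x_8 = g(1.934650) = 1.934532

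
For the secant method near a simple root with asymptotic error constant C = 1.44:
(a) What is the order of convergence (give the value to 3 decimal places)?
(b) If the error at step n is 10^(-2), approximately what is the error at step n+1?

(a) Secant method has superlinear convergence with order φ = (1+√5)/2 ≈ 1.618.
    This means |e_{n+1}| ≈ C|e_n|^1.618.

(b) With |e_n| = 10^(-2) and C = 1.44:
    |e_{n+1}| ≈ 1.44 × (10^(-2))^1.618 = 1.44 × 10^(-3.24)

(a) ≈ 1.618 (golden ratio); (b) |e_{n+1}| ≈ 8.362e-04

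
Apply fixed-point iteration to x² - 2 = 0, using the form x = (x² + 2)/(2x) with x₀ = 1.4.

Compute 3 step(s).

Equation: x² - 2 = 0
Fixed-point form: x = (x² + 2)/(2x)
x₀ = 1.4

x_1 = g(1.400000) = 1.414286
x_2 = g(1.414286) = 1.414214
x_3 = g(1.414214) = 1.414214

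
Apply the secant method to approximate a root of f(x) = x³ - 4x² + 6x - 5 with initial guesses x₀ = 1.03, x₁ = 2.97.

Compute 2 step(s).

f(x) = x³ - 4x² + 6x - 5
x₀ = 1.03, x₁ = 2.97

Secant formula: x_{n+1} = x_n - f(x_n)(x_n - x_{n-1})/(f(x_n) - f(x_{n-1}))

Iteration 1:
  f(1.030000) = -1.970873
  f(2.970000) = 3.734473
  x_2 = 2.970000 - 3.734473×(2.970000 - 1.030000)/(3.734473 - (-1.970873))
       = 1.700160
Iteration 2:
  f(2.970000) = 3.734473
  f(1.700160) = -1.446829
  x_3 = 1.700160 - (-1.446829)×(1.700160 - 2.970000)/(-1.446829 - 3.734473)
       = 2.054751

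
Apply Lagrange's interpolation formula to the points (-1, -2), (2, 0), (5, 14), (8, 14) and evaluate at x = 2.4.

Lagrange interpolation formula:
P(x) = Σ yᵢ × Lᵢ(x)
where Lᵢ(x) = Π_{j≠i} (x - xⱼ)/(xᵢ - xⱼ)

L_0(2.4) = (2.4 - 2)/(-1 - 2) × (2.4 - 5)/(-1 - 5) × (2.4 - 8)/(-1 - 8) = -0.035951
L_1(2.4) = (2.4 - (-1))/(2 - (-1)) × (2.4 - 5)/(2 - 5) × (2.4 - 8)/(2 - 8) = 0.916741
L_2(2.4) = (2.4 - (-1))/(5 - (-1)) × (2.4 - 2)/(5 - 2) × (2.4 - 8)/(5 - 8) = 0.141037
L_3(2.4) = (2.4 - (-1))/(8 - (-1)) × (2.4 - 2)/(8 - 2) × (2.4 - 5)/(8 - 5) = -0.021827

P(2.4) = (-2)×L_0(2.4) + 0×L_1(2.4) + 14×L_2(2.4) + 14×L_3(2.4)
P(2.4) = 1.740840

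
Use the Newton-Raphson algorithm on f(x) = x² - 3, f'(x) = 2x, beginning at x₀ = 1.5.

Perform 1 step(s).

f(x) = x² - 3
f'(x) = 2x
x₀ = 1.5

Newton-Raphson formula: x_{n+1} = x_n - f(x_n)/f'(x_n)

Iteration 1:
  f(1.500000) = -0.750000
  f'(1.500000) = 3.000000
  x_1 = 1.500000 - (-0.750000)/3.000000 = 1.750000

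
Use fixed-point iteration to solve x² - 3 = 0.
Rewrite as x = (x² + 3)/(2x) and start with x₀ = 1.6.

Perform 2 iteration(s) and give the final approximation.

Equation: x² - 3 = 0
Fixed-point form: x = (x² + 3)/(2x)
x₀ = 1.6

x_1 = g(1.600000) = 1.737500
x_2 = g(1.737500) = 1.732059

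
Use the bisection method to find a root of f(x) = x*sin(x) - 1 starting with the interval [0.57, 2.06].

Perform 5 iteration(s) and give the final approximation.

f(x) = x*sin(x) - 1
Initial interval: [0.57, 2.06]

Iteration 1:
  c_1 = (0.570000 + 2.060000)/2 = 1.315000
  f(c_1) = f(1.315000) = 0.272213
  f(a) × f(c) < 0, new interval: [0.570000, 1.315000]
Iteration 2:
  c_2 = (0.570000 + 1.315000)/2 = 0.942500
  f(c_2) = f(0.942500) = -0.237489
  f(a) × f(c) ≥ 0, new interval: [0.942500, 1.315000]
Iteration 3:
  c_3 = (0.942500 + 1.315000)/2 = 1.128750
  f(c_3) = f(1.128750) = 0.020252
  f(a) × f(c) < 0, new interval: [0.942500, 1.128750]
Iteration 4:
  c_4 = (0.942500 + 1.128750)/2 = 1.035625
  f(c_4) = f(1.035625) = -0.109175
  f(a) × f(c) ≥ 0, new interval: [1.035625, 1.128750]
Iteration 5:
  c_5 = (1.035625 + 1.128750)/2 = 1.082187
  f(c_5) = f(1.082187) = -0.044443
  f(a) × f(c) ≥ 0, new interval: [1.082187, 1.128750]

After 5 iteration(s), the approximation is c_5 = 1.082187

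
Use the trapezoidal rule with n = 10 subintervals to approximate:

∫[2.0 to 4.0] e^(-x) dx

f(x) = e^(-x)
a = 2.0, b = 4.0, n = 10
h = (b - a)/n = 0.200000

Trapezoidal rule: (h/2)[f(x₀) + 2f(x₁) + 2f(x₂) + ... + f(xₙ)]

x_0 = 2.0000, f(x_0) = 0.135335, coefficient = 1
x_1 = 2.2000, f(x_1) = 0.110803, coefficient = 2
x_2 = 2.4000, f(x_2) = 0.090718, coefficient = 2
x_3 = 2.6000, f(x_3) = 0.074274, coefficient = 2
x_4 = 2.8000, f(x_4) = 0.060810, coefficient = 2
x_5 = 3.0000, f(x_5) = 0.049787, coefficient = 2
x_6 = 3.2000, f(x_6) = 0.040762, coefficient = 2
x_7 = 3.4000, f(x_7) = 0.033373, coefficient = 2
x_8 = 3.6000, f(x_8) = 0.027324, coefficient = 2
x_9 = 3.8000, f(x_9) = 0.022371, coefficient = 2
x_10 = 4.0000, f(x_10) = 0.018316, coefficient = 1

I ≈ (0.200000/2) × 1.174095 = 0.117409
Exact value: 0.117020
Error: 0.000390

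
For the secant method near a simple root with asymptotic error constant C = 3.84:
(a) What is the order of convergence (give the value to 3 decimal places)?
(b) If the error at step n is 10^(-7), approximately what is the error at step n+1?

(a) Secant method has superlinear convergence with order φ = (1+√5)/2 ≈ 1.618.
    This means |e_{n+1}| ≈ C|e_n|^1.618.

(b) With |e_n| = 10^(-7) and C = 3.84:
    |e_{n+1}| ≈ 3.84 × (10^(-7))^1.618 = 3.84 × 10^(-11.33)

(a) ≈ 1.618 (golden ratio); (b) |e_{n+1}| ≈ 1.812e-11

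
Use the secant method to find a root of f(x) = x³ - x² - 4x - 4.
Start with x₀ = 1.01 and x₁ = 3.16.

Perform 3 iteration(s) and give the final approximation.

f(x) = x³ - x² - 4x - 4
x₀ = 1.01, x₁ = 3.16

Secant formula: x_{n+1} = x_n - f(x_n)(x_n - x_{n-1})/(f(x_n) - f(x_{n-1}))

Iteration 1:
  f(1.010000) = -8.029799
  f(3.160000) = 4.928896
  x_2 = 3.160000 - 4.928896×(3.160000 - 1.010000)/(4.928896 - (-8.029799))
       = 2.342238
Iteration 2:
  f(3.160000) = 4.928896
  f(2.342238) = -6.005327
  x_3 = 2.342238 - (-6.005327)×(2.342238 - 3.160000)/(-6.005327 - 4.928896)
       = 2.791372
Iteration 3:
  f(2.342238) = -6.005327
  f(2.791372) = -1.207554
  x_4 = 2.791372 - (-1.207554)×(2.791372 - 2.342238)/(-1.207554 - (-6.005327))
       = 2.904415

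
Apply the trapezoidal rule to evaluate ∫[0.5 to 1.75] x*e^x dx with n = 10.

f(x) = x*e^x
a = 0.5, b = 1.75, n = 10
h = (b - a)/n = 0.125000

Trapezoidal rule: (h/2)[f(x₀) + 2f(x₁) + 2f(x₂) + ... + f(xₙ)]

x_0 = 0.5000, f(x_0) = 0.824361, coefficient = 1
x_1 = 0.6250, f(x_1) = 1.167654, coefficient = 2
x_2 = 0.7500, f(x_2) = 1.587750, coefficient = 2
x_3 = 0.8750, f(x_3) = 2.099016, coefficient = 2
x_4 = 1.0000, f(x_4) = 2.718282, coefficient = 2
x_5 = 1.1250, f(x_5) = 3.465244, coefficient = 2
x_6 = 1.2500, f(x_6) = 4.362929, coefficient = 2
x_7 = 1.3750, f(x_7) = 5.438230, coefficient = 2
x_8 = 1.5000, f(x_8) = 6.722534, coefficient = 2
x_9 = 1.6250, f(x_9) = 8.252431, coefficient = 2
x_10 = 1.7500, f(x_10) = 10.070555, coefficient = 1

I ≈ (0.125000/2) × 82.523054 = 5.157691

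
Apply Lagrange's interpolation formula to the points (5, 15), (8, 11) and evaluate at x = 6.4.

Lagrange interpolation formula:
P(x) = Σ yᵢ × Lᵢ(x)
where Lᵢ(x) = Π_{j≠i} (x - xⱼ)/(xᵢ - xⱼ)

L_0(6.4) = (6.4 - 8)/(5 - 8) = 0.533333
L_1(6.4) = (6.4 - 5)/(8 - 5) = 0.466667

P(6.4) = 15×L_0(6.4) + 11×L_1(6.4)
P(6.4) = 13.133333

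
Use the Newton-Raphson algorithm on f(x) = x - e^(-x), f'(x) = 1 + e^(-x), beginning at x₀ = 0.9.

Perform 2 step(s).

f(x) = x - e^(-x)
f'(x) = 1 + e^(-x)
x₀ = 0.9

Newton-Raphson formula: x_{n+1} = x_n - f(x_n)/f'(x_n)

Iteration 1:
  f(0.900000) = 0.493430
  f'(0.900000) = 1.406570
  x_1 = 0.900000 - 0.493430/1.406570 = 0.549196
Iteration 2:
  f(0.549196) = -0.028218
  f'(0.549196) = 1.577414
  x_2 = 0.549196 - (-0.028218)/1.577414 = 0.567085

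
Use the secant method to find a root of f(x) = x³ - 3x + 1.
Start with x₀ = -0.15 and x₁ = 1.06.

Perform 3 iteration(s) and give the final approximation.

f(x) = x³ - 3x + 1
x₀ = -0.15, x₁ = 1.06

Secant formula: x_{n+1} = x_n - f(x_n)(x_n - x_{n-1})/(f(x_n) - f(x_{n-1}))

Iteration 1:
  f(-0.150000) = 1.446625
  f(1.060000) = -0.988984
  x_2 = 1.060000 - (-0.988984)×(1.060000 - (-0.150000))/(-0.988984 - 1.446625)
       = 0.568677
Iteration 2:
  f(1.060000) = -0.988984
  f(0.568677) = -0.522125
  x_3 = 0.568677 - (-0.522125)×(0.568677 - 1.060000)/(-0.522125 - (-0.988984))
       = 0.019193
Iteration 3:
  f(0.568677) = -0.522125
  f(0.019193) = 0.942428
  x_4 = 0.019193 - 0.942428×(0.019193 - 0.568677)/(0.942428 - (-0.522125))
       = 0.372782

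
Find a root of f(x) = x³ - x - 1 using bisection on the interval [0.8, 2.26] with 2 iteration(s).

f(x) = x³ - x - 1
Initial interval: [0.8, 2.26]

Iteration 1:
  c_1 = (0.800000 + 2.260000)/2 = 1.530000
  f(c_1) = f(1.530000) = 1.051577
  f(a) × f(c) < 0, new interval: [0.800000, 1.530000]
Iteration 2:
  c_2 = (0.800000 + 1.530000)/2 = 1.165000
  f(c_2) = f(1.165000) = -0.583833
  f(a) × f(c) ≥ 0, new interval: [1.165000, 1.530000]

After 2 iteration(s), the approximation is c_2 = 1.165000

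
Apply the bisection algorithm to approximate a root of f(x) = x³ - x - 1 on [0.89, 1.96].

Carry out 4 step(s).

f(x) = x³ - x - 1
Initial interval: [0.89, 1.96]

Iteration 1:
  c_1 = (0.890000 + 1.960000)/2 = 1.425000
  f(c_1) = f(1.425000) = 0.468641
  f(a) × f(c) < 0, new interval: [0.890000, 1.425000]
Iteration 2:
  c_2 = (0.890000 + 1.425000)/2 = 1.157500
  f(c_2) = f(1.157500) = -0.606674
  f(a) × f(c) ≥ 0, new interval: [1.157500, 1.425000]
Iteration 3:
  c_3 = (1.157500 + 1.425000)/2 = 1.291250
  f(c_3) = f(1.291250) = -0.138315
  f(a) × f(c) ≥ 0, new interval: [1.291250, 1.425000]
Iteration 4:
  c_4 = (1.291250 + 1.425000)/2 = 1.358125
  f(c_4) = f(1.358125) = 0.146941
  f(a) × f(c) < 0, new interval: [1.291250, 1.358125]

After 4 iteration(s), the approximation is c_4 = 1.358125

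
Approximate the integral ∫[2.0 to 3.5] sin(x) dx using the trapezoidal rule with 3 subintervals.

f(x) = sin(x)
a = 2.0, b = 3.5, n = 3
h = (b - a)/n = 0.500000

Trapezoidal rule: (h/2)[f(x₀) + 2f(x₁) + 2f(x₂) + ... + f(xₙ)]

x_0 = 2.0000, f(x_0) = 0.909297, coefficient = 1
x_1 = 2.5000, f(x_1) = 0.598472, coefficient = 2
x_2 = 3.0000, f(x_2) = 0.141120, coefficient = 2
x_3 = 3.5000, f(x_3) = -0.350783, coefficient = 1

I ≈ (0.500000/2) × 2.037699 = 0.509425
Exact value: 0.520310
Error: 0.010885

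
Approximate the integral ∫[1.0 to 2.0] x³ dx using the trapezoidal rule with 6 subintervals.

f(x) = x³
a = 1.0, b = 2.0, n = 6
h = (b - a)/n = 0.166667

Trapezoidal rule: (h/2)[f(x₀) + 2f(x₁) + 2f(x₂) + ... + f(xₙ)]

x_0 = 1.0000, f(x_0) = 1.000000, coefficient = 1
x_1 = 1.1667, f(x_1) = 1.587963, coefficient = 2
x_2 = 1.3333, f(x_2) = 2.370370, coefficient = 2
x_3 = 1.5000, f(x_3) = 3.375000, coefficient = 2
x_4 = 1.6667, f(x_4) = 4.629630, coefficient = 2
x_5 = 1.8333, f(x_5) = 6.162037, coefficient = 2
x_6 = 2.0000, f(x_6) = 8.000000, coefficient = 1

I ≈ (0.166667/2) × 45.250000 = 3.770833
Exact value: 3.750000
Error: 0.020833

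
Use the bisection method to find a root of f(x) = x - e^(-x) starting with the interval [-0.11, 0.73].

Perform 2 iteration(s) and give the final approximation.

f(x) = x - e^(-x)
Initial interval: [-0.11, 0.73]

Iteration 1:
  c_1 = (-0.110000 + 0.730000)/2 = 0.310000
  f(c_1) = f(0.310000) = -0.423447
  f(a) × f(c) ≥ 0, new interval: [0.310000, 0.730000]
Iteration 2:
  c_2 = (0.310000 + 0.730000)/2 = 0.520000
  f(c_2) = f(0.520000) = -0.074521
  f(a) × f(c) ≥ 0, new interval: [0.520000, 0.730000]

After 2 iteration(s), the approximation is c_2 = 0.520000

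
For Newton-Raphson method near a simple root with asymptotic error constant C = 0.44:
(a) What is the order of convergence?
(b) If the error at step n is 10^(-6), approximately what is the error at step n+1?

(a) Newton-Raphson has quadratic (order 2) convergence near simple roots.
    This means |e_{n+1}| ≈ C|e_n|².

(b) With |e_n| = 10^(-6) and C = 0.44:
    |e_{n+1}| ≈ 0.44 × (10^(-6))² = 0.44 × 10^(-12)

(a) 2 (quadratic); (b) |e_{n+1}| ≈ 4.400e-13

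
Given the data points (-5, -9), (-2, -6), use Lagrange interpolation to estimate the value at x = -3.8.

Lagrange interpolation formula:
P(x) = Σ yᵢ × Lᵢ(x)
where Lᵢ(x) = Π_{j≠i} (x - xⱼ)/(xᵢ - xⱼ)

L_0(-3.8) = (-3.8 - (-2))/(-5 - (-2)) = 0.600000
L_1(-3.8) = (-3.8 - (-5))/(-2 - (-5)) = 0.400000

P(-3.8) = (-9)×L_0(-3.8) + (-6)×L_1(-3.8)
P(-3.8) = -7.800000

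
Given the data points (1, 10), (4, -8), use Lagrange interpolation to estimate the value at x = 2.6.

Lagrange interpolation formula:
P(x) = Σ yᵢ × Lᵢ(x)
where Lᵢ(x) = Π_{j≠i} (x - xⱼ)/(xᵢ - xⱼ)

L_0(2.6) = (2.6 - 4)/(1 - 4) = 0.466667
L_1(2.6) = (2.6 - 1)/(4 - 1) = 0.533333

P(2.6) = 10×L_0(2.6) + (-8)×L_1(2.6)
P(2.6) = 0.400000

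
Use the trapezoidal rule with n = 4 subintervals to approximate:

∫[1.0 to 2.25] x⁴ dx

f(x) = x⁴
a = 1.0, b = 2.25, n = 4
h = (b - a)/n = 0.312500

Trapezoidal rule: (h/2)[f(x₀) + 2f(x₁) + 2f(x₂) + ... + f(xₙ)]

x_0 = 1.0000, f(x_0) = 1.000000, coefficient = 1
x_1 = 1.3125, f(x_1) = 2.967545, coefficient = 2
x_2 = 1.6250, f(x_2) = 6.972900, coefficient = 2
x_3 = 1.9375, f(x_3) = 14.091812, coefficient = 2
x_4 = 2.2500, f(x_4) = 25.628906, coefficient = 1

I ≈ (0.312500/2) × 74.693420 = 11.670847
Exact value: 11.333008
Error: 0.337839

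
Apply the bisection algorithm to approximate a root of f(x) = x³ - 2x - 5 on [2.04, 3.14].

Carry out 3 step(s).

f(x) = x³ - 2x - 5
Initial interval: [2.04, 3.14]

Iteration 1:
  c_1 = (2.040000 + 3.140000)/2 = 2.590000
  f(c_1) = f(2.590000) = 7.193979
  f(a) × f(c) < 0, new interval: [2.040000, 2.590000]
Iteration 2:
  c_2 = (2.040000 + 2.590000)/2 = 2.315000
  f(c_2) = f(2.315000) = 2.776606
  f(a) × f(c) < 0, new interval: [2.040000, 2.315000]
Iteration 3:
  c_3 = (2.040000 + 2.315000)/2 = 2.177500
  f(c_3) = f(2.177500) = 0.969630
  f(a) × f(c) < 0, new interval: [2.040000, 2.177500]

After 3 iteration(s), the approximation is c_3 = 2.177500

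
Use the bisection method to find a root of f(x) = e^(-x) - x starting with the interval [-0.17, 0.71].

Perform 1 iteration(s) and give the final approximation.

f(x) = e^(-x) - x
Initial interval: [-0.17, 0.71]

Iteration 1:
  c_1 = (-0.170000 + 0.710000)/2 = 0.270000
  f(c_1) = f(0.270000) = 0.493379
  f(a) × f(c) ≥ 0, new interval: [0.270000, 0.710000]

After 1 iteration(s), the approximation is c_1 = 0.270000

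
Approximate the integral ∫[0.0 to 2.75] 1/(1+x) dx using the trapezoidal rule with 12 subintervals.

f(x) = 1/(1+x)
a = 0.0, b = 2.75, n = 12
h = (b - a)/n = 0.229167

Trapezoidal rule: (h/2)[f(x₀) + 2f(x₁) + 2f(x₂) + ... + f(xₙ)]

x_0 = 0.0000, f(x_0) = 1.000000, coefficient = 1
x_1 = 0.2292, f(x_1) = 0.813559, coefficient = 2
x_2 = 0.4583, f(x_2) = 0.685714, coefficient = 2
x_3 = 0.6875, f(x_3) = 0.592593, coefficient = 2
x_4 = 0.9167, f(x_4) = 0.521739, coefficient = 2
x_5 = 1.1458, f(x_5) = 0.466019, coefficient = 2
x_6 = 1.3750, f(x_6) = 0.421053, coefficient = 2
x_7 = 1.6042, f(x_7) = 0.384000, coefficient = 2
x_8 = 1.8333, f(x_8) = 0.352941, coefficient = 2
x_9 = 2.0625, f(x_9) = 0.326531, coefficient = 2
x_10 = 2.2917, f(x_10) = 0.303797, coefficient = 2
x_11 = 2.5208, f(x_11) = 0.284024, coefficient = 2
x_12 = 2.7500, f(x_12) = 0.266667, coefficient = 1

I ≈ (0.229167/2) × 11.570607 = 1.325799
Exact value: 1.321756
Error: 0.004043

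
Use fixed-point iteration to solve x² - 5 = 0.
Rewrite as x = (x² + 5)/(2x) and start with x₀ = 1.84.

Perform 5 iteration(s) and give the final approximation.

Equation: x² - 5 = 0
Fixed-point form: x = (x² + 5)/(2x)
x₀ = 1.84

x_1 = g(1.840000) = 2.278696
x_2 = g(2.278696) = 2.236467
x_3 = g(2.236467) = 2.236068
x_4 = g(2.236068) = 2.236068
x_5 = g(2.236068) = 2.236068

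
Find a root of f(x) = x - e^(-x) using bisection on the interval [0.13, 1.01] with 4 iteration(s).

f(x) = x - e^(-x)
Initial interval: [0.13, 1.01]

Iteration 1:
  c_1 = (0.130000 + 1.010000)/2 = 0.570000
  f(c_1) = f(0.570000) = 0.004475
  f(a) × f(c) < 0, new interval: [0.130000, 0.570000]
Iteration 2:
  c_2 = (0.130000 + 0.570000)/2 = 0.350000
  f(c_2) = f(0.350000) = -0.354688
  f(a) × f(c) ≥ 0, new interval: [0.350000, 0.570000]
Iteration 3:
  c_3 = (0.350000 + 0.570000)/2 = 0.460000
  f(c_3) = f(0.460000) = -0.171284
  f(a) × f(c) ≥ 0, new interval: [0.460000, 0.570000]
Iteration 4:
  c_4 = (0.460000 + 0.570000)/2 = 0.515000
  f(c_4) = f(0.515000) = -0.082501
  f(a) × f(c) ≥ 0, new interval: [0.515000, 0.570000]

After 4 iteration(s), the approximation is c_4 = 0.515000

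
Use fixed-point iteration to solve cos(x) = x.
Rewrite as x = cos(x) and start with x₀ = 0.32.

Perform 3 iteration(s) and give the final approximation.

Equation: cos(x) = x
Fixed-point form: x = cos(x)
x₀ = 0.32

x_1 = g(0.320000) = 0.949235
x_2 = g(0.949235) = 0.582305
x_3 = g(0.582305) = 0.835197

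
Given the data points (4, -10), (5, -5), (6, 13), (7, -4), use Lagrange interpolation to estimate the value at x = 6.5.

Lagrange interpolation formula:
P(x) = Σ yᵢ × Lᵢ(x)
where Lᵢ(x) = Π_{j≠i} (x - xⱼ)/(xᵢ - xⱼ)

L_0(6.5) = (6.5 - 5)/(4 - 5) × (6.5 - 6)/(4 - 6) × (6.5 - 7)/(4 - 7) = 0.062500
L_1(6.5) = (6.5 - 4)/(5 - 4) × (6.5 - 6)/(5 - 6) × (6.5 - 7)/(5 - 7) = -0.312500
L_2(6.5) = (6.5 - 4)/(6 - 4) × (6.5 - 5)/(6 - 5) × (6.5 - 7)/(6 - 7) = 0.937500
L_3(6.5) = (6.5 - 4)/(7 - 4) × (6.5 - 5)/(7 - 5) × (6.5 - 6)/(7 - 6) = 0.312500

P(6.5) = (-10)×L_0(6.5) + (-5)×L_1(6.5) + 13×L_2(6.5) + (-4)×L_3(6.5)
P(6.5) = 11.875000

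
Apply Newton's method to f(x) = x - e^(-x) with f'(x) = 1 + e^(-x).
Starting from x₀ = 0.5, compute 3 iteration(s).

f(x) = x - e^(-x)
f'(x) = 1 + e^(-x)
x₀ = 0.5

Newton-Raphson formula: x_{n+1} = x_n - f(x_n)/f'(x_n)

Iteration 1:
  f(0.500000) = -0.106531
  f'(0.500000) = 1.606531
  x_1 = 0.500000 - (-0.106531)/1.606531 = 0.566311
Iteration 2:
  f(0.566311) = -0.001305
  f'(0.566311) = 1.567616
  x_2 = 0.566311 - (-0.001305)/1.567616 = 0.567143
Iteration 3:
  f(0.567143) = 0.000000
  f'(0.567143) = 1.567143
  x_3 = 0.567143 - 0.000000/1.567143 = 0.567143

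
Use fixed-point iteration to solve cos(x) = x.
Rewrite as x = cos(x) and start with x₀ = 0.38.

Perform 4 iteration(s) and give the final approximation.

Equation: cos(x) = x
Fixed-point form: x = cos(x)
x₀ = 0.38

x_1 = g(0.380000) = 0.928665
x_2 = g(0.928665) = 0.598904
x_3 = g(0.598904) = 0.825954
x_4 = g(0.825954) = 0.677856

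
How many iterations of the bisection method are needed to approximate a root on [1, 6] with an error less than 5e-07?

We need (b-a)/2^n ≤ 5e-07
(6 - 1)/2^n ≤ 5e-07
5/2^n ≤ 5e-07
2^n ≥ 10000000
n ≥ log₂(10000000) = 23.25
n ≥ 24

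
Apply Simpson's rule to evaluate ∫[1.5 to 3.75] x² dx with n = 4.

f(x) = x²
a = 1.5, b = 3.75, n = 4
h = (b - a)/n = 0.562500

Simpson's rule: (h/3)[f(x₀) + 4f(x₁) + 2f(x₂) + ... + f(xₙ)]

x_0 = 1.5000, f(x_0) = 2.250000, coefficient = 1
x_1 = 2.0625, f(x_1) = 4.253906, coefficient = 4
x_2 = 2.6250, f(x_2) = 6.890625, coefficient = 2
x_3 = 3.1875, f(x_3) = 10.160156, coefficient = 4
x_4 = 3.7500, f(x_4) = 14.062500, coefficient = 1

I ≈ (0.562500/3) × 87.750000 = 16.453125
Exact value: 16.453125
Error: 0.000000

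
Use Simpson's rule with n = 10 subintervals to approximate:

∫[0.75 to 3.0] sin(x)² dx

f(x) = sin(x)²
a = 0.75, b = 3.0, n = 10
h = (b - a)/n = 0.225000

Simpson's rule: (h/3)[f(x₀) + 4f(x₁) + 2f(x₂) + ... + f(xₙ)]

x_0 = 0.7500, f(x_0) = 0.464631, coefficient = 1
x_1 = 0.9750, f(x_1) = 0.685090, coefficient = 4
x_2 = 1.2000, f(x_2) = 0.868697, coefficient = 2
x_3 = 1.4250, f(x_3) = 0.978894, coefficient = 4
x_4 = 1.6500, f(x_4) = 0.993740, coefficient = 2
x_5 = 1.8750, f(x_5) = 0.910280, coefficient = 4
x_6 = 2.1000, f(x_6) = 0.745130, coefficient = 2
x_7 = 2.3250, f(x_7) = 0.531174, coefficient = 4
x_8 = 2.5500, f(x_8) = 0.311011, coefficient = 2
x_9 = 2.7750, f(x_9) = 0.128477, coefficient = 4
x_10 = 3.0000, f(x_10) = 0.019915, coefficient = 1

I ≈ (0.225000/3) × 19.257362 = 1.444302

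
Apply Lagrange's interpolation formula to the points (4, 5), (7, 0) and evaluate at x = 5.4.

Lagrange interpolation formula:
P(x) = Σ yᵢ × Lᵢ(x)
where Lᵢ(x) = Π_{j≠i} (x - xⱼ)/(xᵢ - xⱼ)

L_0(5.4) = (5.4 - 7)/(4 - 7) = 0.533333
L_1(5.4) = (5.4 - 4)/(7 - 4) = 0.466667

P(5.4) = 5×L_0(5.4) + 0×L_1(5.4)
P(5.4) = 2.666667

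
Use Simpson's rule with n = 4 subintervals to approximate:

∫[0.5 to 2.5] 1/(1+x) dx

f(x) = 1/(1+x)
a = 0.5, b = 2.5, n = 4
h = (b - a)/n = 0.500000

Simpson's rule: (h/3)[f(x₀) + 4f(x₁) + 2f(x₂) + ... + f(xₙ)]

x_0 = 0.5000, f(x_0) = 0.666667, coefficient = 1
x_1 = 1.0000, f(x_1) = 0.500000, coefficient = 4
x_2 = 1.5000, f(x_2) = 0.400000, coefficient = 2
x_3 = 2.0000, f(x_3) = 0.333333, coefficient = 4
x_4 = 2.5000, f(x_4) = 0.285714, coefficient = 1

I ≈ (0.500000/3) × 5.085714 = 0.847619
Exact value: 0.847298
Error: 0.000321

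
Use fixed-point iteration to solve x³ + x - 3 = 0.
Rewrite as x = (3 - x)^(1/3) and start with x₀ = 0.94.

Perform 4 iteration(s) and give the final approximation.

Equation: x³ + x - 3 = 0
Fixed-point form: x = (3 - x)^(1/3)
x₀ = 0.94

x_1 = g(0.940000) = 1.272396
x_2 = g(1.272396) = 1.199908
x_3 = g(1.199908) = 1.216461
x_4 = g(1.216461) = 1.212721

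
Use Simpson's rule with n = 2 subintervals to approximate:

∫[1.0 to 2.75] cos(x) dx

f(x) = cos(x)
a = 1.0, b = 2.75, n = 2
h = (b - a)/n = 0.875000

Simpson's rule: (h/3)[f(x₀) + 4f(x₁) + 2f(x₂) + ... + f(xₙ)]

x_0 = 1.0000, f(x_0) = 0.540302, coefficient = 1
x_1 = 1.8750, f(x_1) = -0.299534, coefficient = 4
x_2 = 2.7500, f(x_2) = -0.924302, coefficient = 1

I ≈ (0.875000/3) × -1.582134 = -0.461456
Exact value: -0.459810
Error: 0.001646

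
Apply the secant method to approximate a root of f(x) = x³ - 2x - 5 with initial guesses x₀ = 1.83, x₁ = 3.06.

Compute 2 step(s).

f(x) = x³ - 2x - 5
x₀ = 1.83, x₁ = 3.06

Secant formula: x_{n+1} = x_n - f(x_n)(x_n - x_{n-1})/(f(x_n) - f(x_{n-1}))

Iteration 1:
  f(1.830000) = -2.531513
  f(3.060000) = 17.532616
  x_2 = 3.060000 - 17.532616×(3.060000 - 1.830000)/(17.532616 - (-2.531513))
       = 1.985190
Iteration 2:
  f(3.060000) = 17.532616
  f(1.985190) = -1.146783
  x_3 = 1.985190 - (-1.146783)×(1.985190 - 3.060000)/(-1.146783 - 17.532616)
       = 2.051176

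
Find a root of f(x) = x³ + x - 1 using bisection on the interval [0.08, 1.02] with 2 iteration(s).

f(x) = x³ + x - 1
Initial interval: [0.08, 1.02]

Iteration 1:
  c_1 = (0.080000 + 1.020000)/2 = 0.550000
  f(c_1) = f(0.550000) = -0.283625
  f(a) × f(c) ≥ 0, new interval: [0.550000, 1.020000]
Iteration 2:
  c_2 = (0.550000 + 1.020000)/2 = 0.785000
  f(c_2) = f(0.785000) = 0.268737
  f(a) × f(c) < 0, new interval: [0.550000, 0.785000]

After 2 iteration(s), the approximation is c_2 = 0.785000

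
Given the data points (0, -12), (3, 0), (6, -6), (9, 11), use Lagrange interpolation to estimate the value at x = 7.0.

Lagrange interpolation formula:
P(x) = Σ yᵢ × Lᵢ(x)
where Lᵢ(x) = Π_{j≠i} (x - xⱼ)/(xᵢ - xⱼ)

L_0(7.0) = (7.0 - 3)/(0 - 3) × (7.0 - 6)/(0 - 6) × (7.0 - 9)/(0 - 9) = 0.049383
L_1(7.0) = (7.0 - 0)/(3 - 0) × (7.0 - 6)/(3 - 6) × (7.0 - 9)/(3 - 9) = -0.259259
L_2(7.0) = (7.0 - 0)/(6 - 0) × (7.0 - 3)/(6 - 3) × (7.0 - 9)/(6 - 9) = 1.037037
L_3(7.0) = (7.0 - 0)/(9 - 0) × (7.0 - 3)/(9 - 3) × (7.0 - 6)/(9 - 6) = 0.172840

P(7.0) = (-12)×L_0(7.0) + 0×L_1(7.0) + (-6)×L_2(7.0) + 11×L_3(7.0)
P(7.0) = -4.913580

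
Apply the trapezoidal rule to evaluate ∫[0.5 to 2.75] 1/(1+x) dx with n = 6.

f(x) = 1/(1+x)
a = 0.5, b = 2.75, n = 6
h = (b - a)/n = 0.375000

Trapezoidal rule: (h/2)[f(x₀) + 2f(x₁) + 2f(x₂) + ... + f(xₙ)]

x_0 = 0.5000, f(x_0) = 0.666667, coefficient = 1
x_1 = 0.8750, f(x_1) = 0.533333, coefficient = 2
x_2 = 1.2500, f(x_2) = 0.444444, coefficient = 2
x_3 = 1.6250, f(x_3) = 0.380952, coefficient = 2
x_4 = 2.0000, f(x_4) = 0.333333, coefficient = 2
x_5 = 2.3750, f(x_5) = 0.296296, coefficient = 2
x_6 = 2.7500, f(x_6) = 0.266667, coefficient = 1

I ≈ (0.375000/2) × 4.910053 = 0.920635
Exact value: 0.916291
Error: 0.004344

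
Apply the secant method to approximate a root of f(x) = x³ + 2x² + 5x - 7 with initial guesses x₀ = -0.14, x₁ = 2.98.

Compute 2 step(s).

f(x) = x³ + 2x² + 5x - 7
x₀ = -0.14, x₁ = 2.98

Secant formula: x_{n+1} = x_n - f(x_n)(x_n - x_{n-1})/(f(x_n) - f(x_{n-1}))

Iteration 1:
  f(-0.140000) = -7.663544
  f(2.980000) = 52.124392
  x_2 = 2.980000 - 52.124392×(2.980000 - (-0.140000))/(52.124392 - (-7.663544))
       = 0.259918
Iteration 2:
  f(2.980000) = 52.124392
  f(0.259918) = -5.547737
  x_3 = 0.259918 - (-5.547737)×(0.259918 - 2.980000)/(-5.547737 - 52.124392)
       = 0.521575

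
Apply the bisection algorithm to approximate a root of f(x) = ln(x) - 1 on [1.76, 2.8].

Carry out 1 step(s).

f(x) = ln(x) - 1
Initial interval: [1.76, 2.8]

Iteration 1:
  c_1 = (1.760000 + 2.800000)/2 = 2.280000
  f(c_1) = f(2.280000) = -0.175825
  f(a) × f(c) ≥ 0, new interval: [2.280000, 2.800000]

After 1 iteration(s), the approximation is c_1 = 2.280000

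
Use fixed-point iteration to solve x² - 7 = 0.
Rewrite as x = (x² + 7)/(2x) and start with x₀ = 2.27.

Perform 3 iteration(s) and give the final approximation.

Equation: x² - 7 = 0
Fixed-point form: x = (x² + 7)/(2x)
x₀ = 2.27

x_1 = g(2.270000) = 2.676850
x_2 = g(2.676850) = 2.645932
x_3 = g(2.645932) = 2.645751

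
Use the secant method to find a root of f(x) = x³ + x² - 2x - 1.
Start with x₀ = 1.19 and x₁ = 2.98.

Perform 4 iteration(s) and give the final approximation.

f(x) = x³ + x² - 2x - 1
x₀ = 1.19, x₁ = 2.98

Secant formula: x_{n+1} = x_n - f(x_n)(x_n - x_{n-1})/(f(x_n) - f(x_{n-1}))

Iteration 1:
  f(1.190000) = -0.278741
  f(2.980000) = 28.383992
  x_2 = 2.980000 - 28.383992×(2.980000 - 1.190000)/(28.383992 - (-0.278741))
       = 1.207407
Iteration 2:
  f(2.980000) = 28.383992
  f(1.207407) = -0.196784
  x_3 = 1.207407 - (-0.196784)×(1.207407 - 2.980000)/(-0.196784 - 28.383992)
       = 1.219612
Iteration 3:
  f(1.207407) = -0.196784
  f(1.219612) = -0.137654
  x_4 = 1.219612 - (-0.137654)×(1.219612 - 1.207407)/(-0.137654 - (-0.196784))
       = 1.248024
Iteration 4:
  f(1.219612) = -0.137654
  f(1.248024) = 0.005395
  x_5 = 1.248024 - 0.005395×(1.248024 - 1.219612)/(0.005395 - (-0.137654))
       = 1.246953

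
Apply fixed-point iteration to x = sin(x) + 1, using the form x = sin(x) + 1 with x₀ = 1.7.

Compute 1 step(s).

Equation: x = sin(x) + 1
Fixed-point form: x = sin(x) + 1
x₀ = 1.7

x_1 = g(1.700000) = 1.991665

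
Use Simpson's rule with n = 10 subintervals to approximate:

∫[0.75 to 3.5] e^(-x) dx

f(x) = e^(-x)
a = 0.75, b = 3.5, n = 10
h = (b - a)/n = 0.275000

Simpson's rule: (h/3)[f(x₀) + 4f(x₁) + 2f(x₂) + ... + f(xₙ)]

x_0 = 0.7500, f(x_0) = 0.472367, coefficient = 1
x_1 = 1.0250, f(x_1) = 0.358796, coefficient = 4
x_2 = 1.3000, f(x_2) = 0.272532, coefficient = 2
x_3 = 1.5750, f(x_3) = 0.207008, coefficient = 4
x_4 = 1.8500, f(x_4) = 0.157237, coefficient = 2
x_5 = 2.1250, f(x_5) = 0.119433, coefficient = 4
x_6 = 2.4000, f(x_6) = 0.090718, coefficient = 2
x_7 = 2.6750, f(x_7) = 0.068907, coefficient = 4
x_8 = 2.9500, f(x_8) = 0.052340, coefficient = 2
x_9 = 3.2250, f(x_9) = 0.039756, coefficient = 4
x_10 = 3.5000, f(x_10) = 0.030197, coefficient = 1

I ≈ (0.275000/3) × 4.823816 = 0.442183
Exact value: 0.442169
Error: 0.000014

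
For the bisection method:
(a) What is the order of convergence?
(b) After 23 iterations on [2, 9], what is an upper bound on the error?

(a) Bisection has linear (order 1) convergence; the error is halved each step.

(b) Error bound = (b-a)/2^n = (9 - 2)/2^{23}
    = 7/2^{23}

(a) 1 (linear); (b) error ≤ 8.34e-07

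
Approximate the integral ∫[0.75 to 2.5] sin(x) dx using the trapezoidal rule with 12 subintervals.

f(x) = sin(x)
a = 0.75, b = 2.5, n = 12
h = (b - a)/n = 0.145833

Trapezoidal rule: (h/2)[f(x₀) + 2f(x₁) + 2f(x₂) + ... + f(xₙ)]

x_0 = 0.7500, f(x_0) = 0.681639, coefficient = 1
x_1 = 0.8958, f(x_1) = 0.780730, coefficient = 2
x_2 = 1.0417, f(x_2) = 0.863247, coefficient = 2
x_3 = 1.1875, f(x_3) = 0.927437, coefficient = 2
x_4 = 1.3333, f(x_4) = 0.971938, coefficient = 2
x_5 = 1.4792, f(x_5) = 0.995805, coefficient = 2
x_6 = 1.6250, f(x_6) = 0.998531, coefficient = 2
x_7 = 1.7708, f(x_7) = 0.980059, coefficient = 2
x_8 = 1.9167, f(x_8) = 0.940781, coefficient = 2
x_9 = 2.0625, f(x_9) = 0.881530, coefficient = 2
x_10 = 2.2083, f(x_10) = 0.803564, coefficient = 2
x_11 = 2.3542, f(x_11) = 0.708539, coefficient = 2
x_12 = 2.5000, f(x_12) = 0.598472, coefficient = 1

I ≈ (0.145833/2) × 20.984433 = 1.530115
Exact value: 1.532832
Error: 0.002718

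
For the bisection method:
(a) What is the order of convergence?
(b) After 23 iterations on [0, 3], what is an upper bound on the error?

(a) Bisection has linear (order 1) convergence; the error is halved each step.

(b) Error bound = (b-a)/2^n = (3 - 0)/2^{23}
    = 3/2^{23}

(a) 1 (linear); (b) error ≤ 3.58e-07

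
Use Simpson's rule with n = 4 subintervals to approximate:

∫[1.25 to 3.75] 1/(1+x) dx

f(x) = 1/(1+x)
a = 1.25, b = 3.75, n = 4
h = (b - a)/n = 0.625000

Simpson's rule: (h/3)[f(x₀) + 4f(x₁) + 2f(x₂) + ... + f(xₙ)]

x_0 = 1.2500, f(x_0) = 0.444444, coefficient = 1
x_1 = 1.8750, f(x_1) = 0.347826, coefficient = 4
x_2 = 2.5000, f(x_2) = 0.285714, coefficient = 2
x_3 = 3.1250, f(x_3) = 0.242424, coefficient = 4
x_4 = 3.7500, f(x_4) = 0.210526, coefficient = 1

I ≈ (0.625000/3) × 3.587401 = 0.747375
Exact value: 0.747214
Error: 0.000161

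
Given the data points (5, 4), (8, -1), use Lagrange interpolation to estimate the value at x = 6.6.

Lagrange interpolation formula:
P(x) = Σ yᵢ × Lᵢ(x)
where Lᵢ(x) = Π_{j≠i} (x - xⱼ)/(xᵢ - xⱼ)

L_0(6.6) = (6.6 - 8)/(5 - 8) = 0.466667
L_1(6.6) = (6.6 - 5)/(8 - 5) = 0.533333

P(6.6) = 4×L_0(6.6) + (-1)×L_1(6.6)
P(6.6) = 1.333333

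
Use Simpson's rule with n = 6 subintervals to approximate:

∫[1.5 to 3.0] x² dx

f(x) = x²
a = 1.5, b = 3.0, n = 6
h = (b - a)/n = 0.250000

Simpson's rule: (h/3)[f(x₀) + 4f(x₁) + 2f(x₂) + ... + f(xₙ)]

x_0 = 1.5000, f(x_0) = 2.250000, coefficient = 1
x_1 = 1.7500, f(x_1) = 3.062500, coefficient = 4
x_2 = 2.0000, f(x_2) = 4.000000, coefficient = 2
x_3 = 2.2500, f(x_3) = 5.062500, coefficient = 4
x_4 = 2.5000, f(x_4) = 6.250000, coefficient = 2
x_5 = 2.7500, f(x_5) = 7.562500, coefficient = 4
x_6 = 3.0000, f(x_6) = 9.000000, coefficient = 1

I ≈ (0.250000/3) × 94.500000 = 7.875000
Exact value: 7.875000
Error: 0.000000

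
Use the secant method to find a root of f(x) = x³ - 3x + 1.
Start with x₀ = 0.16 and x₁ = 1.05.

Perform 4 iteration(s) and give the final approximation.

f(x) = x³ - 3x + 1
x₀ = 0.16, x₁ = 1.05

Secant formula: x_{n+1} = x_n - f(x_n)(x_n - x_{n-1})/(f(x_n) - f(x_{n-1}))

Iteration 1:
  f(0.160000) = 0.524096
  f(1.050000) = -0.992375
  x_2 = 1.050000 - (-0.992375)×(1.050000 - 0.160000)/(-0.992375 - 0.524096)
       = 0.467586
Iteration 2:
  f(1.050000) = -0.992375
  f(0.467586) = -0.300527
  x_3 = 0.467586 - (-0.300527)×(0.467586 - 1.050000)/(-0.300527 - (-0.992375))
       = 0.214596
Iteration 3:
  f(0.467586) = -0.300527
  f(0.214596) = 0.366096
  x_4 = 0.214596 - 0.366096×(0.214596 - 0.467586)/(0.366096 - (-0.300527))
       = 0.353533
Iteration 4:
  f(0.214596) = 0.366096
  f(0.353533) = -0.016412
  x_5 = 0.353533 - (-0.016412)×(0.353533 - 0.214596)/(-0.016412 - 0.366096)
       = 0.347572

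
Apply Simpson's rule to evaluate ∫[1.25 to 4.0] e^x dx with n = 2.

f(x) = e^x
a = 1.25, b = 4.0, n = 2
h = (b - a)/n = 1.375000

Simpson's rule: (h/3)[f(x₀) + 4f(x₁) + 2f(x₂) + ... + f(xₙ)]

x_0 = 1.2500, f(x_0) = 3.490343, coefficient = 1
x_1 = 2.6250, f(x_1) = 13.804574, coefficient = 4
x_2 = 4.0000, f(x_2) = 54.598150, coefficient = 1

I ≈ (1.375000/3) × 113.306790 = 51.932279
Exact value: 51.107807
Error: 0.824472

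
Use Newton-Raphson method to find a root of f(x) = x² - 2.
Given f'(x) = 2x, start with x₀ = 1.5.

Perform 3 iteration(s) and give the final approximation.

f(x) = x² - 2
f'(x) = 2x
x₀ = 1.5

Newton-Raphson formula: x_{n+1} = x_n - f(x_n)/f'(x_n)

Iteration 1:
  f(1.500000) = 0.250000
  f'(1.500000) = 3.000000
  x_1 = 1.500000 - 0.250000/3.000000 = 1.416667
Iteration 2:
  f(1.416667) = 0.006944
  f'(1.416667) = 2.833333
  x_2 = 1.416667 - 0.006944/2.833333 = 1.414216
Iteration 3:
  f(1.414216) = 0.000006
  f'(1.414216) = 2.828431
  x_3 = 1.414216 - 0.000006/2.828431 = 1.414214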